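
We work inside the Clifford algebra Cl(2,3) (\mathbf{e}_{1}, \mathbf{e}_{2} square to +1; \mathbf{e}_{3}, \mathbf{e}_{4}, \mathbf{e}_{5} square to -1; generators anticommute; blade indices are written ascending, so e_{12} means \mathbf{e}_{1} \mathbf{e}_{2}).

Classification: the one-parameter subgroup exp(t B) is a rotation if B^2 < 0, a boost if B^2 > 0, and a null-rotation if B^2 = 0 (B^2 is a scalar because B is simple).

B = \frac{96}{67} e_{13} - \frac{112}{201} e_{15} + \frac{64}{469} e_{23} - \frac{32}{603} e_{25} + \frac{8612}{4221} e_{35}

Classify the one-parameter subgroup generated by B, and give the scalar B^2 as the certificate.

B^2 term by term: the squares give (\frac{96}{67})^2*(e_{13})^2 + (-\frac{112}{201})^2*(e_{15})^2 + (\frac{64}{469})^2*(e_{23})^2 + (-\frac{32}{603})^2*(e_{25})^2 + (\frac{8612}{4221})^2*(e_{35})^2 = \frac{9216}{4489}*(+1) + \frac{12544}{40401}*(+1) + \frac{4096}{219961}*(+1) + \frac{1024}{363609}*(+1) + \frac{74166544}{17816841}*(-1) = -\frac{16}{9} (each basis 2-blade squares to minus the product of its generators' squares); cross terms between blades sharing an index anticommute and cancel; the commuting (index-disjoint) pairs give grade-4 terms 2*c*c'*(blade product), which cancel blade by blade — e_{1235}: \frac{2048}{13467} - \frac{2048}{13467} = 0 — confirming B is simple. So B^2 = -\frac{16}{9}.
Answer: rotation, certificate B^2 = -\frac{16}{9}. Why this suffices: the scalar -\frac{16}{9} survives any versor conjugation, so its sign alone determines the class however B is presented.


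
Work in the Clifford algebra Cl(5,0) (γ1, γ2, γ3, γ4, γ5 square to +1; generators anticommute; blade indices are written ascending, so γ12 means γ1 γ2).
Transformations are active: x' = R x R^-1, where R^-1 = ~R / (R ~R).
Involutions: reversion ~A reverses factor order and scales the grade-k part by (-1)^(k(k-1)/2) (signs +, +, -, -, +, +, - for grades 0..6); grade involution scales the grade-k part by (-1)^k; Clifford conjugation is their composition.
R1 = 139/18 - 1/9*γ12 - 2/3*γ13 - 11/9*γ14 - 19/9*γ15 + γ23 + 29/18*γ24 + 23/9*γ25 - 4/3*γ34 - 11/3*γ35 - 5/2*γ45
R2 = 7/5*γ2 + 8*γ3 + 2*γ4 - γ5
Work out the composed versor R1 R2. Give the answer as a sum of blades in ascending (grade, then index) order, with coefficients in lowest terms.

Distribute over the terms of R2 (each basis-blade product reordered to ascending indices, repeated generators contracted through their squares):
R1 (7/5*γ2) = -7/45*γ1 + 973/90*γ2 - 7/5*γ3 - 203/90*γ4 - 161/45*γ5 + 14/15*γ123 + 77/45*γ124 + 133/45*γ125 - 28/15*γ234 - 77/15*γ235 - 7/2*γ245
R1 (8*γ3) = -16/3*γ1 + 8*γ2 + 556/9*γ3 + 32/3*γ4 + 88/3*γ5 - 8/9*γ123 + 88/9*γ134 + 152/9*γ135 - 116/9*γ234 - 184/9*γ235 - 20*γ345
R1 (2*γ4) = -22/9*γ1 + 29/9*γ2 - 8/3*γ3 + 139/9*γ4 + 5*γ5 - 2/9*γ124 - 4/3*γ134 + 38/9*γ145 + 2*γ234 - 46/9*γ245 + 22/3*γ345
R1 (-γ5) = 19/9*γ1 - 23/9*γ2 + 11/3*γ3 + 5/2*γ4 - 139/18*γ5 + 1/9*γ125 + 2/3*γ135 + 11/9*γ145 - γ235 - 29/18*γ245 + 4/3*γ345
Summing the partial products and collecting blades:
Answer: -262/45*γ1 + 1753/90*γ2 + 2762/45*γ3 + 1186/45*γ4 + 691/30*γ5 + 2/45*γ123 + 67/45*γ124 + 46/15*γ125 + 76/9*γ134 + 158/9*γ135 + 49/9*γ145 - 574/45*γ234 - 1196/45*γ235 - 92/9*γ245 - 34/3*γ345


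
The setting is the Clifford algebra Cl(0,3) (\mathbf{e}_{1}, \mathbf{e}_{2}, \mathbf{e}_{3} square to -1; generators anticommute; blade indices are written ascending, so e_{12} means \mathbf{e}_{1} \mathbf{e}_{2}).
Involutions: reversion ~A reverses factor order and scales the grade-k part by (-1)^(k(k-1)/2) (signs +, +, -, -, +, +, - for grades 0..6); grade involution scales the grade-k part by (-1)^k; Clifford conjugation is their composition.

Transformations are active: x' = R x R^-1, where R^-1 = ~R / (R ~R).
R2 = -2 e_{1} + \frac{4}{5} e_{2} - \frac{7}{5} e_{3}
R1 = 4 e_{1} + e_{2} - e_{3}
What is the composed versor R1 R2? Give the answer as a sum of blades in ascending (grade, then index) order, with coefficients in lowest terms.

Distribute over the terms of R1 (each basis-blade product reordered to ascending indices, repeated generators contracted through their squares):
(4 e_{1}) R2 = 8 + \frac{16}{5} e_{12} - \frac{28}{5} e_{13}
(e_{2}) R2 = -\frac{4}{5} + 2 e_{12} - \frac{7}{5} e_{23}
(-e_{3}) R2 = -\frac{7}{5} - 2 e_{13} + \frac{4}{5} e_{23}
Summing the partial products and collecting blades:
Answer: \frac{29}{5} + \frac{26}{5} e_{12} - \frac{38}{5} e_{13} - \frac{3}{5} e_{23}


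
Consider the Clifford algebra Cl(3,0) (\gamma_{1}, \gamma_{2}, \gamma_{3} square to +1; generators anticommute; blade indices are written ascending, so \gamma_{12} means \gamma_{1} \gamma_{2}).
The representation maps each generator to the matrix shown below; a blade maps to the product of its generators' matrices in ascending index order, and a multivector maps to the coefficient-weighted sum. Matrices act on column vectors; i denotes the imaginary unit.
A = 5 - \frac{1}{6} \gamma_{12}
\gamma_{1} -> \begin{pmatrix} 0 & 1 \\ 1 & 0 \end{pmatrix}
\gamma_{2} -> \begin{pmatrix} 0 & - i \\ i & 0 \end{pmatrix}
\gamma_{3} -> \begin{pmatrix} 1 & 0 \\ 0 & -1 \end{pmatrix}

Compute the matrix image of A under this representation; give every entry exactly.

Bivector images (products of the table entries): rho(\gamma_{12}) = rho(\gamma_{1})rho(\gamma_{2}) = \begin{pmatrix} i & 0 \\ 0 & - i \end{pmatrix}.
M = (5)*1 + (-\frac{1}{6})*rho(\gamma_{12}), summed entrywise (1 is the identity matrix):
Answer: \begin{pmatrix} 5 - \frac{i}{6} & 0 \\ 0 & 5 + \frac{i}{6} \end{pmatrix}


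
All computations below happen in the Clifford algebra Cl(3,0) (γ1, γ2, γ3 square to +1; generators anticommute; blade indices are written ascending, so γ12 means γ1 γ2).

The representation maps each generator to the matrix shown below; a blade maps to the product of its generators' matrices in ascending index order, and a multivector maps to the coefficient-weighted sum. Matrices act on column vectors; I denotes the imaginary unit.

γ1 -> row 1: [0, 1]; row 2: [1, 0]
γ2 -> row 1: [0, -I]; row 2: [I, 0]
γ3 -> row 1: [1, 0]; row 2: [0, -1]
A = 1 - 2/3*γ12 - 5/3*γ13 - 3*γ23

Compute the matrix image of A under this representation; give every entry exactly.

Bivector images (products of the table entries): rho(γ12) = rho(γ1)rho(γ2) = row 1: [I, 0]; row 2: [0, -I]; rho(γ13) = rho(γ1)rho(γ3) = row 1: [0, -1]; row 2: [1, 0]; rho(γ23) = rho(γ2)rho(γ3) = row 1: [0, I]; row 2: [I, 0].
M = (1)*1 + (-2/3)*rho(γ12) + (-5/3)*rho(γ13) + (-3)*rho(γ23), summed entrywise (1 is the identity matrix):
Answer: row 1: [1 - 2*I/3, 5/3 - 3*I]; row 2: [-5/3 - 3*I, 1 + 2*I/3]


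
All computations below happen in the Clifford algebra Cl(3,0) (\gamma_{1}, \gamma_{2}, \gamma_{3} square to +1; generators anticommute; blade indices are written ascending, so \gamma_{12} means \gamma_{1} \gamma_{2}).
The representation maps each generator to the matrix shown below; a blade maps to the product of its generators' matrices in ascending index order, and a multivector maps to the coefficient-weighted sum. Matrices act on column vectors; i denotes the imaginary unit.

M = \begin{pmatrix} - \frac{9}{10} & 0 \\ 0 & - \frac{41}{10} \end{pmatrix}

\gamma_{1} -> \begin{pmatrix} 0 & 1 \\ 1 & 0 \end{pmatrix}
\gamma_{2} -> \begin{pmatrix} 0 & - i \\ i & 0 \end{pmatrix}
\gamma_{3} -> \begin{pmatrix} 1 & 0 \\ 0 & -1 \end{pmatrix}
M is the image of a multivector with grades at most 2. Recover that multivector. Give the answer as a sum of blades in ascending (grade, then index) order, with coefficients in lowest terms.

Method: 1, rho(\gamma_{1}), rho(\gamma_{2}), rho(\gamma_{3}) form a trace-orthogonal basis of the 2x2 complex matrices (tr(X Y) = 2 if X = Y, else 0), so M = m0*1 + m1*rho(\gamma_{1}) + m2*rho(\gamma_{2}) + m3*rho(\gamma_{3}) with m0 = tr(M)/2 = - \frac{5}{2}, m1 = tr(M rho(\gamma_{1}))/2 = 0, m2 = tr(M rho(\gamma_{2}))/2 = 0, m3 = tr(M rho(\gamma_{3}))/2 = \frac{8}{5}.
Multiplying table entries, the bivector images are rho(\gamma_{12}) = i*rho(\gamma_{3}), rho(\gamma_{13}) = -i*rho(\gamma_{2}), rho(\gamma_{23}) = i*rho(\gamma_{1}); with real blade coefficients the real parts of m0..m3 are the coefficients of 1, \gamma_{1}, \gamma_{2}, \gamma_{3} and the imaginary parts give the bivectors (\gamma_{23}: Im m1, \gamma_{13}: -Im m2, \gamma_{12}: Im m3).
Answer: -\frac{5}{2} + \frac{8}{5} \gamma_{3}


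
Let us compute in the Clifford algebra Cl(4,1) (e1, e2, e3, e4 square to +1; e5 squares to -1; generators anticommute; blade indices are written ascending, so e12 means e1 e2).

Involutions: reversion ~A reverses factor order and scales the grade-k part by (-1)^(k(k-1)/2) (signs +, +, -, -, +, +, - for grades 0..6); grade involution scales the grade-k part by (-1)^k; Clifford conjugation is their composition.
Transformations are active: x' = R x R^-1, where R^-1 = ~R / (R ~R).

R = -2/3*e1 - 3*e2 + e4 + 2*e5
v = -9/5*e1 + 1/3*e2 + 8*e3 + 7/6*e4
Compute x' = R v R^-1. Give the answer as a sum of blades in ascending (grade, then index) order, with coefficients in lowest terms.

~R = -2/3*e1 - 3*e2 + e4 + 2*e5, and R ~R = 58/9, so R^-1 = ~R / (58/9).
R v = 41/30 - 253/45*e12 - 16/3*e13 + 46/45*e14 + 18/5*e15 - 24*e23 - 23/6*e24 - 2/3*e25 - 8*e34 - 16*e35 - 7/3*e45
Answer: 44/29*e1 - 1397/870*e2 - 8*e3 - 323/435*e4 + 123/145*e5


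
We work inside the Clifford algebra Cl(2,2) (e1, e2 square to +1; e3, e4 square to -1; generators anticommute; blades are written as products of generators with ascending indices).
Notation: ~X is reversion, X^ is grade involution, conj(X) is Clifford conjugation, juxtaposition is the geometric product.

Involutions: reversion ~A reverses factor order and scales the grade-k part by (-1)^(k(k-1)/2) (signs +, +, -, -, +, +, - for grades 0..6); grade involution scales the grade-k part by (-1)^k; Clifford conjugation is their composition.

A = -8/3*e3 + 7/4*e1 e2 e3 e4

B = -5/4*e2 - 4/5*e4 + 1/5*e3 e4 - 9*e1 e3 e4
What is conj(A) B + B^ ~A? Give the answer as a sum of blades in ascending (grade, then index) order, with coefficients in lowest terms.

first term: -63/4*e2 - 8/15*e4 - 7/20*e1 e2 - 24*e1 e4 + 10/3*e2 e3 - 32/15*e3 e4 + 7/5*e1 e2 e3 - 35/16*e1 e3 e4
second term: -63/4*e2 - 8/15*e4 - 7/20*e1 e2 - 24*e1 e4 - 10/3*e2 e3 + 32/15*e3 e4 + 7/5*e1 e2 e3 - 35/16*e1 e3 e4
Answer: -63/2*e2 - 16/15*e4 - 7/10*e1 e2 - 48*e1 e4 + 14/5*e1 e2 e3 - 35/8*e1 e3 e4


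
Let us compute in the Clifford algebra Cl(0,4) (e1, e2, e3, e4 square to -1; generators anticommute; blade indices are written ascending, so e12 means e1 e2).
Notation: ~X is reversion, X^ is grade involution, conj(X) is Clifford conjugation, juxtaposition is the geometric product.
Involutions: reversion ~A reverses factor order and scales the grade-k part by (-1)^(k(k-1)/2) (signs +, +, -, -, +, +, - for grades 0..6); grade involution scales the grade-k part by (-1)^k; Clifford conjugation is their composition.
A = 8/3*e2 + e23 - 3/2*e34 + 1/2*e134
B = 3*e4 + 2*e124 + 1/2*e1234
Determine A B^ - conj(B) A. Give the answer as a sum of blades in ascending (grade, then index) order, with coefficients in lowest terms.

first term: 1/4*e2 - 9/2*e3 + 3/4*e12 + 3/2*e13 - 35/6*e14 - e23 - 8*e24 - 3*e123 - 2/3*e134 - 3*e234
second term: -1/4*e2 + 9/2*e3 + 3/4*e12 + 3/2*e13 + 29/6*e14 - e23 + 8*e24 - 3*e123 - 10/3*e134 - 3*e234
Answer: 1/2*e2 - 9*e3 - 32/3*e14 - 16*e24 + 8/3*e134


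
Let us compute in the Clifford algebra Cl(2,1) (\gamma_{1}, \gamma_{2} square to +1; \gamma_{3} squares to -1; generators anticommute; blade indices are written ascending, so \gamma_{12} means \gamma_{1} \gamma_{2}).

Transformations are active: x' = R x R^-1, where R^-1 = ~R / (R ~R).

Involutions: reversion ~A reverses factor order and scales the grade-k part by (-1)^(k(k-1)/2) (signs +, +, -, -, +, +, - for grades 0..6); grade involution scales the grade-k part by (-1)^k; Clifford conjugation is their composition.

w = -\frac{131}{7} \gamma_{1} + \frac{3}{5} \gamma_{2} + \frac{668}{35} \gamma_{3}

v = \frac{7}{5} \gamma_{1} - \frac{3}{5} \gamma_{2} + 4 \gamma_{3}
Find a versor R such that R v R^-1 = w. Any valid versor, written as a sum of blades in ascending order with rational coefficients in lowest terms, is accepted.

Sketch: the shared square -\frac{342}{25} makes R = v + w = -\frac{606}{35} \gamma_{1} + \frac{808}{35} \gamma_{3} the natural versor; its sandwich fixes that direction, negates (v - w)/2, and sends v to w.
Answer: -\frac{606}{35} \gamma_{1} + \frac{808}{35} \gamma_{3}


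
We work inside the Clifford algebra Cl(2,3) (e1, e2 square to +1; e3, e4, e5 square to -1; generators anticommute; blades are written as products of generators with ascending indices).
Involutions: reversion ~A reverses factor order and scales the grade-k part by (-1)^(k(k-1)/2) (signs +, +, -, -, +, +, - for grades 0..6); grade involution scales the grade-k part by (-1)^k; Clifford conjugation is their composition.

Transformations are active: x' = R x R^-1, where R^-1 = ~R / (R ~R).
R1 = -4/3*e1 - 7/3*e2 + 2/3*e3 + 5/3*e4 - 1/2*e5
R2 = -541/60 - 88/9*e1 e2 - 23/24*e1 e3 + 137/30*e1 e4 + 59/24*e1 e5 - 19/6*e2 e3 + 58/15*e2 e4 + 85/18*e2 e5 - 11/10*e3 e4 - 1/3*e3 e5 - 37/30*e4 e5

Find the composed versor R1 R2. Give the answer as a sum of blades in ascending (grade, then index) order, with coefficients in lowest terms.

Distribute over the terms of R1 (each basis-blade product reordered to ascending indices, repeated generators contracted through their squares):
(-4/3*e1) R2 = 541/45*e1 + 352/27*e2 + 23/18*e3 - 274/45*e4 - 59/18*e5 + 38/9*e1 e2 e3 - 232/45*e1 e2 e4 - 170/27*e1 e2 e5 + 22/15*e1 e3 e4 + 4/9*e1 e3 e5 + 74/45*e1 e4 e5
(-7/3*e2) R2 = -616/27*e1 + 3787/180*e2 + 133/18*e3 - 406/45*e4 - 595/54*e5 - 161/72*e1 e2 e3 + 959/90*e1 e2 e4 + 413/72*e1 e2 e5 + 77/30*e2 e3 e4 + 7/9*e2 e3 e5 + 259/90*e2 e4 e5
(2/3*e3) R2 = -23/36*e1 - 19/9*e2 - 541/90*e3 + 11/15*e4 + 2/9*e5 - 176/27*e1 e2 e3 - 137/45*e1 e3 e4 - 59/36*e1 e3 e5 - 116/45*e2 e3 e4 - 85/27*e2 e3 e5 - 37/45*e3 e4 e5
(5/3*e4) R2 = 137/18*e1 + 58/9*e2 - 11/6*e3 - 541/36*e4 + 37/18*e5 - 440/27*e1 e2 e4 - 115/72*e1 e3 e4 - 295/72*e1 e4 e5 - 95/18*e2 e3 e4 - 425/54*e2 e4 e5 + 5/9*e3 e4 e5
(-1/2*e5) R2 = -59/48*e1 - 85/36*e2 + 1/6*e3 + 37/60*e4 + 541/120*e5 + 44/9*e1 e2 e5 + 23/48*e1 e3 e5 - 137/60*e1 e4 e5 + 19/12*e2 e3 e5 - 29/15*e2 e4 e5 + 11/20*e3 e4 e5
Summing the partial products and collecting blades:
Answer: -10907/2160*e1 + 9733/270*e2 + 89/90*e3 - 2591/90*e4 - 8111/1080*e5 - 979/216*e1 e2 e3 - 583/54*e1 e2 e4 + 935/216*e1 e2 e5 - 127/40*e1 e3 e4 - 103/144*e1 e3 e5 - 341/72*e1 e4 e5 - 238/45*e2 e3 e4 - 85/108*e2 e3 e5 - 187/27*e2 e4 e5 + 17/60*e3 e4 e5


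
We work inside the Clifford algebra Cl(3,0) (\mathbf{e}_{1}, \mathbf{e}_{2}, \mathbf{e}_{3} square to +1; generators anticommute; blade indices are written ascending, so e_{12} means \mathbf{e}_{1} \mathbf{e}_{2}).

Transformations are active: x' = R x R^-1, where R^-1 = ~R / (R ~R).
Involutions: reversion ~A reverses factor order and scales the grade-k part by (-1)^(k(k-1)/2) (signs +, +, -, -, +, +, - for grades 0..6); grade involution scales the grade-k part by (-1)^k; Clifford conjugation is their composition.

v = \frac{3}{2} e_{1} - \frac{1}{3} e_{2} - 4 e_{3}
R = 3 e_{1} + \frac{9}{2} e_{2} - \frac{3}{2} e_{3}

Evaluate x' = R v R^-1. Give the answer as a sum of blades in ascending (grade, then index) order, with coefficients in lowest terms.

~R = 3 e_{1} + \frac{9}{2} e_{2} - \frac{3}{2} e_{3}, and R ~R = \frac{63}{2}, so R^-1 = ~R / (\frac{63}{2}).
R v = 9 - \frac{31}{4} e_{12} - \frac{39}{4} e_{13} - \frac{37}{2} e_{23}
Answer: \frac{3}{14} e_{1} + \frac{61}{21} e_{2} + \frac{22}{7} e_{3}


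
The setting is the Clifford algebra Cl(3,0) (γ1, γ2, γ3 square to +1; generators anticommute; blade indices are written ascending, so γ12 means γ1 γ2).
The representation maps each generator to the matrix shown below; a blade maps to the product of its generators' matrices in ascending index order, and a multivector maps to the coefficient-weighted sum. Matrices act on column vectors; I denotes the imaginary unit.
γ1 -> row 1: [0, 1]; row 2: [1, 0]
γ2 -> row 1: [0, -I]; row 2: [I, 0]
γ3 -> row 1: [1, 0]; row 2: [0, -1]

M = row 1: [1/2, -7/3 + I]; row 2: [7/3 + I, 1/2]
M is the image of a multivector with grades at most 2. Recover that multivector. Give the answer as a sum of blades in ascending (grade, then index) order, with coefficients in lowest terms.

Method: 1, rho(γ1), rho(γ2), rho(γ3) form a trace-orthogonal basis of the 2x2 complex matrices (tr(X Y) = 2 if X = Y, else 0), so M = m0*1 + m1*rho(γ1) + m2*rho(γ2) + m3*rho(γ3) with m0 = tr(M)/2 = 1/2, m1 = tr(M rho(γ1))/2 = I, m2 = tr(M rho(γ2))/2 = -7*I/3, m3 = tr(M rho(γ3))/2 = 0.
Multiplying table entries, the bivector images are rho(γ12) = I*rho(γ3), rho(γ13) = -I*rho(γ2), rho(γ23) = I*rho(γ1); with real blade coefficients the real parts of m0..m3 are the coefficients of 1, γ1, γ2, γ3 and the imaginary parts give the bivectors (γ23: Im m1, γ13: -Im m2, γ12: Im m3).
Answer: 1/2 + 7/3*γ13 + γ23


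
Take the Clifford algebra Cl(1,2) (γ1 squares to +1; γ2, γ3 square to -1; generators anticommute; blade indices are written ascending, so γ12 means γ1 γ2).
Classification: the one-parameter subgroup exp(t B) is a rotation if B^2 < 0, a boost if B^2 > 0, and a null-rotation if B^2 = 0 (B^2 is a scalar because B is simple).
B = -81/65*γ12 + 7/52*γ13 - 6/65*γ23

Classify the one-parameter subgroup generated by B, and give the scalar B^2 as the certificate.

B^2 term by term: the squares give (-81/65)^2*(γ12)^2 + (7/52)^2*(γ13)^2 + (-6/65)^2*(γ23)^2 = 6561/4225*(+1) + 49/2704*(+1) + 36/4225*(-1) = 25/16 (each basis 2-blade squares to minus the product of its generators' squares); cross terms between blades sharing an index anticommute and cancel. So B^2 = 25/16.
Answer: boost, certificate B^2 = 25/16. Note: conjugating B changes its blade decomposition but never the scalar B^2 = 25/16, whose sign settles the classification.


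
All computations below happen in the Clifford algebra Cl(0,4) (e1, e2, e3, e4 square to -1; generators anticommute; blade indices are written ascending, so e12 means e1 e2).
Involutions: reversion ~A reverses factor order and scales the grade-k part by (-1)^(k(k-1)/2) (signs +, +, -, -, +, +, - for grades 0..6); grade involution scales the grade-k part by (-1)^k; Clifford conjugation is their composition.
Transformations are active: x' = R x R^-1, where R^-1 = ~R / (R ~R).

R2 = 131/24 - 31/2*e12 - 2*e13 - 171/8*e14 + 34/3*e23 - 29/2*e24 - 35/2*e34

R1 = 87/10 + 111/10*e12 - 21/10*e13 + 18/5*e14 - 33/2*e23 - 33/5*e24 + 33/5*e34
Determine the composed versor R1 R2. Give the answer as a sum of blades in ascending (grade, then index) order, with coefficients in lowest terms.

Distribute over the grade parts of R1 (each basis-blade product reordered to ascending indices, repeated generators contracted through their squares):
<R1>_0 (= 87/10) R2 = 3799/80 - 2697/20*e12 - 87/5*e13 - 14877/80*e14 + 493/5*e23 - 2523/20*e24 - 609/4*e34
<R1>_2 (= 111/10*e12 - 21/10*e13 + 18/5*e14 - 33/2*e23 - 33/5*e24 + 33/5*e34) R2 = 2258/5 - 15159/80*e12 + 3145/16*e13 + 4659/20*e14 + 5311/80*e23 - 6903/16*e24 + 32173/80*e34 + 4263/80*e1234
Summing the partial products and collecting blades:
Answer: 39927/80 - 25947/80*e12 + 14333/80*e13 + 3759/80*e14 + 13199/80*e23 - 44607/80*e24 + 19993/80*e34 + 4263/80*e1234


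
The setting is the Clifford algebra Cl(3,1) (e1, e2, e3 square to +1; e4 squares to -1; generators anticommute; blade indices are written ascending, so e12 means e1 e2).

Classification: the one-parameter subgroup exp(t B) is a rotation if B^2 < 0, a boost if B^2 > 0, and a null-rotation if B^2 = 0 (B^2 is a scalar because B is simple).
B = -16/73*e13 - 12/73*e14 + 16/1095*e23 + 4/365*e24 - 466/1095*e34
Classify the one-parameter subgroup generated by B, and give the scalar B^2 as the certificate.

B^2 term by term: the squares give (-16/73)^2*(e13)^2 + (-12/73)^2*(e14)^2 + (16/1095)^2*(e23)^2 + (4/365)^2*(e24)^2 + (-466/1095)^2*(e34)^2 = 256/5329*(-1) + 144/5329*(+1) + 256/1199025*(-1) + 16/133225*(+1) + 217156/1199025*(+1) = 4/25 (each basis 2-blade squares to minus the product of its generators' squares); cross terms between blades sharing an index anticommute and cancel; the commuting (index-disjoint) pairs give grade-4 terms 2*c*c'*(blade product), which cancel blade by blade — e1234: 128/26645 - 128/26645 = 0 — confirming B is simple. So B^2 = 4/25.
Answer: boost, certificate B^2 = 4/25. The invariant at work: B^2 = 4/25 is unchanged by conjugation, hence its sign classifies the subgroup whatever basis B is written in.


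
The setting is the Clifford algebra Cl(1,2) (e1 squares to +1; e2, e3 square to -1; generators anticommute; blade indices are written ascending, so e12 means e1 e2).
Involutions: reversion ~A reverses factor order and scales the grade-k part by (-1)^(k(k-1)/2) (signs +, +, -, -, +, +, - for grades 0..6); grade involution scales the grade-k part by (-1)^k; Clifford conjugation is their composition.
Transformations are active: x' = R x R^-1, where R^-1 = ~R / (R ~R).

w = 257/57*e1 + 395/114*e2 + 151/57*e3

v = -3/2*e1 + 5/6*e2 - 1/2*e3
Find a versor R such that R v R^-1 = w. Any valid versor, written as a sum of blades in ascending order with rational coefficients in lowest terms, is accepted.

The midline construction: v and w both square to 47/36, so reflecting in their sum 343/114*e1 + 245/57*e2 + 245/114*e3 exchanges them.
Answer: 343/114*e1 + 245/57*e2 + 245/114*e3


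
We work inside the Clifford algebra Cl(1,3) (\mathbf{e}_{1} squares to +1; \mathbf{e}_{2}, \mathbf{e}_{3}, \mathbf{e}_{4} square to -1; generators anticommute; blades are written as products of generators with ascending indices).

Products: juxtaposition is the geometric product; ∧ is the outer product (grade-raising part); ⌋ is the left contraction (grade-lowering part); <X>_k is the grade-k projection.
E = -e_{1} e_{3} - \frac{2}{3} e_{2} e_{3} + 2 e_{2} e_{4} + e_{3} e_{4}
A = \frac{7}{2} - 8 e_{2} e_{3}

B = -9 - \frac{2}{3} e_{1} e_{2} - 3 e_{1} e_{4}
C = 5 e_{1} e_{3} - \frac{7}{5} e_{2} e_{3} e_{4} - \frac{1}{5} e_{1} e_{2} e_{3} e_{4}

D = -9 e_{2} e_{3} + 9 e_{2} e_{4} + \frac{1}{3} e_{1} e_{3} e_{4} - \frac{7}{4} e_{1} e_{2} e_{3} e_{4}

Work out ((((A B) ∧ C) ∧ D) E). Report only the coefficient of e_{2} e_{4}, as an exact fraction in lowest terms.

step 1: -\frac{63}{2} - \frac{7}{3} e_{1} e_{2} + \frac{16}{3} e_{1} e_{3} - \frac{21}{2} e_{1} e_{4} + 72 e_{2} e_{3} + 24 e_{1} e_{2} e_{3} e_{4}
step 2: -\frac{315}{2} e_{1} e_{3} + \frac{441}{10} e_{2} e_{3} e_{4} + \frac{63}{10} e_{1} e_{2} e_{3} e_{4}
step 3: \frac{2835}{2} e_{1} e_{2} e_{3} e_{4}
step 4: -\frac{2835}{2} e_{1} e_{2} + 2835 e_{1} e_{3} + 945 e_{1} e_{4} + \frac{2835}{2} e_{2} e_{4}
Answer: \frac{2835}{2}


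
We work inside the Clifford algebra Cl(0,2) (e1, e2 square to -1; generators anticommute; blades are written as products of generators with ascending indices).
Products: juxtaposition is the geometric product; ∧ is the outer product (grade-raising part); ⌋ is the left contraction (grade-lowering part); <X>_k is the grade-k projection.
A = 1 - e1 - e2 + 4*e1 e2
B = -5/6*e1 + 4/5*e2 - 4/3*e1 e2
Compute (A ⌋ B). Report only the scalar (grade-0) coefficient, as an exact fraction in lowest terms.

step 1: 53/10 + 1/2*e1 - 8/15*e2 - 4/3*e1 e2
Answer: 53/10


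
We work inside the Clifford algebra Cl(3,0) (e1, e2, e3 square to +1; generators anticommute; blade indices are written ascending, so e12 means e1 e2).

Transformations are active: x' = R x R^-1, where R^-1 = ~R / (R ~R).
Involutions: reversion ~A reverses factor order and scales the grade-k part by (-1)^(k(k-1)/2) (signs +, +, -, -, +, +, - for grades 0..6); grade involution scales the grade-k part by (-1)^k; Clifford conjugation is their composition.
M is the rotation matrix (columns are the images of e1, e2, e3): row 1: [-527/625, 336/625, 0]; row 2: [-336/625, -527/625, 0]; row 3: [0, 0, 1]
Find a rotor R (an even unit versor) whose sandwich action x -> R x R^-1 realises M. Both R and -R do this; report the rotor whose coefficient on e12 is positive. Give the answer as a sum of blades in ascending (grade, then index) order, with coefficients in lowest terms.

Method: write R = a + b12*e12 + b13*e13 + b23*e23 with a^2 + b12^2 + b13^2 + b23^2 = 1 (so R^-1 = ~R). Expanding the columns R e_j ~R gives tr M = 4a^2 - 1 and, from the antisymmetric part, M21 - M12 = -4a*b12, M13 - M31 = 4a*b13, M32 - M23 = -4a*b23.
Here tr M = -429/625, so a^2 = (1 + tr M)/4 = 49/625 and a = ±7/25. Taking a = 7/25: M21 - M12 = -672/625, M13 - M31 = 0, M32 - M23 = 0, giving b12 = 24/25, b13 = 0, b23 = 0, i.e. R = 7/25 + 24/25*e12.
Its e12 coefficient is already positive.
Answer: 7/25 + 24/25*e12. Recall the cover is two-to-one: with M of trace -429/625, both preimages act alike, and the stated e12 sign chooses the sheet.


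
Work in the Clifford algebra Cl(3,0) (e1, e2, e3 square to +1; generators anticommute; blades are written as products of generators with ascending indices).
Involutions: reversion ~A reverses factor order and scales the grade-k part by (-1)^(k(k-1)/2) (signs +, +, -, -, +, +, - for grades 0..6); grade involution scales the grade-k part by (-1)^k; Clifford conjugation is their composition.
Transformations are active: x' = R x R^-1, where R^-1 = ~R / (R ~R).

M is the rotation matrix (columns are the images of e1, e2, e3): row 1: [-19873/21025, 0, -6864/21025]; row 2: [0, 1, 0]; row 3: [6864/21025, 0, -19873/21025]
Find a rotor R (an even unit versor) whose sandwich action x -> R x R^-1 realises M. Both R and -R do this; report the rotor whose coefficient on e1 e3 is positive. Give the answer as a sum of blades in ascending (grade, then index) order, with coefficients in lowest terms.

Method: write R = a + b12*e1 e2 + b13*e1 e3 + b23*e2 e3 with a^2 + b12^2 + b13^2 + b23^2 = 1 (so R^-1 = ~R). Expanding the columns R e_j ~R gives tr M = 4a^2 - 1 and, from the antisymmetric part, M21 - M12 = -4a*b12, M13 - M31 = 4a*b13, M32 - M23 = -4a*b23.
Here tr M = -18721/21025, so a^2 = (1 + tr M)/4 = 576/21025 and a = ±24/145. Taking a = 24/145: M21 - M12 = 0, M13 - M31 = -13728/21025, M32 - M23 = 0, giving b12 = 0, b13 = -143/145, b23 = 0, i.e. R = 24/145 - 143/145*e1 e3.
Its e1 e3 coefficient is negative, so report the other preimage -R.
Answer: -24/145 + 143/145*e1 e3. Note: both R and -R realise this M (trace -18721/21025); the covering map identifies them, and the e1 e3-coefficient sign is the tie-breaker.


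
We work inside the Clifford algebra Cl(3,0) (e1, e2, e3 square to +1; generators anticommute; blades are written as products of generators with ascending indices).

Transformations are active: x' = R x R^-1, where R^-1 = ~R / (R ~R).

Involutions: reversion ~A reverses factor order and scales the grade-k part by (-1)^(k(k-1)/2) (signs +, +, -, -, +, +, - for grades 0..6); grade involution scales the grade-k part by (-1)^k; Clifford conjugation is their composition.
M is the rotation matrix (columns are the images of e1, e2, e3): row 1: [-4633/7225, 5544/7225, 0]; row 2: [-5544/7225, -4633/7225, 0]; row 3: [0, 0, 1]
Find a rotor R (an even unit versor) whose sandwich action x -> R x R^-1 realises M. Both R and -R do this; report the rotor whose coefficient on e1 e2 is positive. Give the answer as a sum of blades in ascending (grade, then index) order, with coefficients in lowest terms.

Method: write R = a + b12*e1 e2 + b13*e1 e3 + b23*e2 e3 with a^2 + b12^2 + b13^2 + b23^2 = 1 (so R^-1 = ~R). Expanding the columns R e_j ~R gives tr M = 4a^2 - 1 and, from the antisymmetric part, M21 - M12 = -4a*b12, M13 - M31 = 4a*b13, M32 - M23 = -4a*b23.
Here tr M = -2041/7225, so a^2 = (1 + tr M)/4 = 1296/7225 and a = ±36/85. Taking a = 36/85: M21 - M12 = -11088/7225, M13 - M31 = 0, M32 - M23 = 0, giving b12 = 77/85, b13 = 0, b23 = 0, i.e. R = 36/85 + 77/85*e1 e2.
Its e1 e2 coefficient is already positive.
Answer: 36/85 + 77/85*e1 e2. Sheet selection: the two-to-one cover makes ±R indistinguishable at the matrix level (trace -2041/7225), so uniqueness comes from the required sign on e1 e2.


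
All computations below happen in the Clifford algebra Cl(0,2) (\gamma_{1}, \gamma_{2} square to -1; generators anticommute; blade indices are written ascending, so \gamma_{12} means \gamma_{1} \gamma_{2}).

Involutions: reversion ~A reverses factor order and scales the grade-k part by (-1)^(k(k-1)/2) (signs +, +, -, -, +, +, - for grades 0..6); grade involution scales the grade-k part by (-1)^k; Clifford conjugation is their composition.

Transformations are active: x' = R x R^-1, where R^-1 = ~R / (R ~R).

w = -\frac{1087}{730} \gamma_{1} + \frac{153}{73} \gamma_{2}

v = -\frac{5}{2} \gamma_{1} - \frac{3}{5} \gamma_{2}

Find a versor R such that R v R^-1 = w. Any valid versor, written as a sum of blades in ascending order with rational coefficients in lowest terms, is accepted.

A norm check does it: q(v) = q(w) = -\frac{661}{100}, hence R = v + w = -\frac{1456}{365} \gamma_{1} + \frac{546}{365} \gamma_{2} realises the map — parallel part kept, (v - w)/2 negated, v carried to w.
Answer: -\frac{1456}{365} \gamma_{1} + \frac{546}{365} \gamma_{2}


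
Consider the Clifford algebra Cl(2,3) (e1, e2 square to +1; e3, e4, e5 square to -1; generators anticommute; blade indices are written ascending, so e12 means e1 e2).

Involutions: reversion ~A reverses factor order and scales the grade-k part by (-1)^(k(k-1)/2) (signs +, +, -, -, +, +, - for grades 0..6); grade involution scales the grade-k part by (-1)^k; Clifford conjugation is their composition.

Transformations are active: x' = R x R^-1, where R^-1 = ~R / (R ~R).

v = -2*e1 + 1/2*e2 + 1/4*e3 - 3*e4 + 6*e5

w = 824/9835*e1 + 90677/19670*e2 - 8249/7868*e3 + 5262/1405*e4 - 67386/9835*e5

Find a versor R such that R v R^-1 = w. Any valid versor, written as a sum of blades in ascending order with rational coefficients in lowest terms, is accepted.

Key observation: q(v) = q(w) = -653/16 (sandwiches preserve the norm), so R = v + w = -18846/9835*e1 + 50256/9835*e2 - 3141/3934*e3 + 1047/1405*e4 - 8376/9835*e5 works whenever it is invertible — the component of v along it is kept and (v - w)/2 reverses, sending v to w.
Answer: -18846/9835*e1 + 50256/9835*e2 - 3141/3934*e3 + 1047/1405*e4 - 8376/9835*e5


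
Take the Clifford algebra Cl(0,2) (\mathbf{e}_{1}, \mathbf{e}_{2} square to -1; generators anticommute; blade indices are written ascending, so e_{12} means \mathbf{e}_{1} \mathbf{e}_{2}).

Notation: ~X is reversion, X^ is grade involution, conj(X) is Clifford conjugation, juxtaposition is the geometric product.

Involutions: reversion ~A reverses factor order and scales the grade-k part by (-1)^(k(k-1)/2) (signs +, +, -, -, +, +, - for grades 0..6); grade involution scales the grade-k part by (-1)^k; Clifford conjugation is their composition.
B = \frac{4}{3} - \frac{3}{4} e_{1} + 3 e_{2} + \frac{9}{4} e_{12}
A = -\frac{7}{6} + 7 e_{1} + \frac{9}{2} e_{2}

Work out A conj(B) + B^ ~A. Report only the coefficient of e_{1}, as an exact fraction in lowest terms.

first term: \frac{241}{36} - \frac{5}{3} e_{1} + \frac{101}{4} e_{2} - \frac{87}{4} e_{12}
second term: \frac{241}{36} - \frac{5}{3} e_{1} + \frac{101}{4} e_{2} + \frac{87}{4} e_{12}
Answer: -\frac{10}{3}


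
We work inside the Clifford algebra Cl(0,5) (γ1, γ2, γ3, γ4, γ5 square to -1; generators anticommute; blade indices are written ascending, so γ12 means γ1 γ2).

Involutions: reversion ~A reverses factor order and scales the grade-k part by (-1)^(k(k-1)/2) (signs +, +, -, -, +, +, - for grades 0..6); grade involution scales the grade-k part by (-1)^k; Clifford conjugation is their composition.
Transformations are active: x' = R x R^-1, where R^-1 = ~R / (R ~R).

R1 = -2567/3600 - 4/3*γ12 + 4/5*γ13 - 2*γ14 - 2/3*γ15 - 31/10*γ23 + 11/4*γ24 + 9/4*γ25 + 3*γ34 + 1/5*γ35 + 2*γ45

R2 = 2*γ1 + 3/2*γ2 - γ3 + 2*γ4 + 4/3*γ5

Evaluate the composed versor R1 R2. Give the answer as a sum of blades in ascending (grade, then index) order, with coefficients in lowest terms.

Distribute over the terms of R2 (each basis-blade product reordered to ascending indices, repeated generators contracted through their squares):
R1 (2*γ1) = -2567/1800*γ1 - 8/3*γ2 + 8/5*γ3 - 4*γ4 - 4/3*γ5 - 31/5*γ123 + 11/2*γ124 + 9/2*γ125 + 6*γ134 + 2/5*γ135 + 4*γ145
R1 (3/2*γ2) = 2*γ1 - 2567/2400*γ2 - 93/20*γ3 + 33/8*γ4 + 27/8*γ5 - 6/5*γ123 + 3*γ124 + γ125 + 9/2*γ234 + 3/10*γ235 + 3*γ245
R1 (-γ3) = 4/5*γ1 - 31/10*γ2 + 2567/3600*γ3 - 3*γ4 - 1/5*γ5 + 4/3*γ123 - 2*γ134 - 2/3*γ135 + 11/4*γ234 + 9/4*γ235 - 2*γ345
R1 (2*γ4) = 4*γ1 - 11/2*γ2 - 6*γ3 - 2567/1800*γ4 + 4*γ5 - 8/3*γ124 + 8/5*γ134 + 4/3*γ145 - 31/5*γ234 - 9/2*γ245 - 2/5*γ345
R1 (4/3*γ5) = 8/9*γ1 - 3*γ2 - 4/15*γ3 - 8/3*γ4 - 2567/2700*γ5 - 16/9*γ125 + 16/15*γ135 - 8/3*γ145 - 62/15*γ235 + 11/3*γ245 + 4*γ345
Summing the partial products and collecting blades:
Answer: 11273/1800*γ1 - 12269/800*γ2 - 30973/3600*γ3 - 6271/900*γ4 + 26411/5400*γ5 - 91/15*γ123 + 35/6*γ124 + 67/18*γ125 + 28/5*γ134 + 4/5*γ135 + 8/3*γ145 + 21/20*γ234 - 19/12*γ235 + 13/6*γ245 + 8/5*γ345


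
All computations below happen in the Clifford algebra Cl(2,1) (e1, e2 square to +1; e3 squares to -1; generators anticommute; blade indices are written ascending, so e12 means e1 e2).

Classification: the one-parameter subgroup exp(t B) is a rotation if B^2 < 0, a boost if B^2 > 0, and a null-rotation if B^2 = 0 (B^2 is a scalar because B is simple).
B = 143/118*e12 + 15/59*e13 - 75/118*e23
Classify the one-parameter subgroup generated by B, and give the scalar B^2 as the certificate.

B^2 term by term: the squares give (143/118)^2*(e12)^2 + (15/59)^2*(e13)^2 + (-75/118)^2*(e23)^2 = 20449/13924*(-1) + 225/3481*(+1) + 5625/13924*(+1) = -1 (each basis 2-blade squares to minus the product of its generators' squares); cross terms between blades sharing an index anticommute and cancel. So B^2 = -1.
Answer: rotation, certificate B^2 = -1. Because -1 is invariant under every versor sandwich, the classification follows from its sign alone.


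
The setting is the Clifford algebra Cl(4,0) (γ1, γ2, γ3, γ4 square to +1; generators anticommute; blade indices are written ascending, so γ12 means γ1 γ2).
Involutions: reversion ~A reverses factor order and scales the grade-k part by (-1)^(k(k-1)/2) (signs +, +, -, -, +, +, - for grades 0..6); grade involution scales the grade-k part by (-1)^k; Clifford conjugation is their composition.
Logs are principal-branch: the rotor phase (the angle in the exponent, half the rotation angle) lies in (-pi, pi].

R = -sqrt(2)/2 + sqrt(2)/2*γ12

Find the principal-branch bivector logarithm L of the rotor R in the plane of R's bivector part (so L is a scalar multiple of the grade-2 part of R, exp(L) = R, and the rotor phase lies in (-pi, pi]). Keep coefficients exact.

The scalar part of R is -sqrt(2)/2, so the principal-branch rotor phase is pinned; divide the bivector part by its sine to get the unit plane — L is the phase times that plane.
Concretely: cos(phase) = -sqrt(2)/2 gives phase = ±3*pi/4, and since phase/sin(phase) is even the sign is immaterial: L = (phase/sin(phase)) * <R>_2 = (3*sqrt(2)*pi/4) * <R>_2.
Answer: 3*pi/4*γ12


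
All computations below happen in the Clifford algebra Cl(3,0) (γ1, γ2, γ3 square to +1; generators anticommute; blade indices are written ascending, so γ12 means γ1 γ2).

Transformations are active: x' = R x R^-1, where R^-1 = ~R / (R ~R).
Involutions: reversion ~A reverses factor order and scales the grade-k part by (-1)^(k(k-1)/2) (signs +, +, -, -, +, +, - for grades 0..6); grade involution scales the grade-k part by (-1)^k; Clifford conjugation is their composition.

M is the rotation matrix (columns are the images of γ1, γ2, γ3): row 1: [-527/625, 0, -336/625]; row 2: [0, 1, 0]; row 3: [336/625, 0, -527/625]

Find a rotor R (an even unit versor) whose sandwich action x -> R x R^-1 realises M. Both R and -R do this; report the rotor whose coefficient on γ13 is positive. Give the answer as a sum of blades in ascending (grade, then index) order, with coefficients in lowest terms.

Method: write R = a + b12*γ12 + b13*γ13 + b23*γ23 with a^2 + b12^2 + b13^2 + b23^2 = 1 (so R^-1 = ~R). Expanding the columns R e_j ~R gives tr M = 4a^2 - 1 and, from the antisymmetric part, M21 - M12 = -4a*b12, M13 - M31 = 4a*b13, M32 - M23 = -4a*b23.
Here tr M = -429/625, so a^2 = (1 + tr M)/4 = 49/625 and a = ±7/25. Taking a = 7/25: M21 - M12 = 0, M13 - M31 = -672/625, M32 - M23 = 0, giving b12 = 0, b13 = -24/25, b23 = 0, i.e. R = 7/25 - 24/25*γ13.
Its γ13 coefficient is negative, so report the other preimage -R.
Answer: -7/25 + 24/25*γ13. Uniqueness: Spin(3) -> SO(3) maps R and -R to the same rotation of trace -429/625; fixing the sign of the γ13 coefficient removes the ambiguity.


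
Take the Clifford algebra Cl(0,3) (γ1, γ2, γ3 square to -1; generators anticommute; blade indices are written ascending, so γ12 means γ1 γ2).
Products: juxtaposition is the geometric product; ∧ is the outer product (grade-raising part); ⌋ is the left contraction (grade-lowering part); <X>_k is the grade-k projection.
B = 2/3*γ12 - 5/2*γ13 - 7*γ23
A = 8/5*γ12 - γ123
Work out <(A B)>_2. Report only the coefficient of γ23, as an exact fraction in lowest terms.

step 1: -16/15 - 7*γ1 + 5/2*γ2 + 2/3*γ3 + 56/5*γ13 - 4*γ23
step 2: 56/5*γ13 - 4*γ23
Answer: -4


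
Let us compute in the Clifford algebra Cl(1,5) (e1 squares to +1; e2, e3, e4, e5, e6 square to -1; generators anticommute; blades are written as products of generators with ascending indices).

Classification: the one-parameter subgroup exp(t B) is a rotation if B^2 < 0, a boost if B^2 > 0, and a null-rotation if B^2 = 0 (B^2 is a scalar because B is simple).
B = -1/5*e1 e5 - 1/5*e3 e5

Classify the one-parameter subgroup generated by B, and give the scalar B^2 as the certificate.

B^2 term by term: the squares give (-1/5)^2*(e1 e5)^2 + (-1/5)^2*(e3 e5)^2 = 1/25*(+1) + 1/25*(-1) = 0 (each basis 2-blade squares to minus the product of its generators' squares); cross terms between blades sharing an index anticommute and cancel. So B^2 = 0.
Answer: null-rotation, certificate B^2 = 0. Why this suffices: the scalar 0 survives any versor conjugation, so its sign alone determines the class however B is presented.


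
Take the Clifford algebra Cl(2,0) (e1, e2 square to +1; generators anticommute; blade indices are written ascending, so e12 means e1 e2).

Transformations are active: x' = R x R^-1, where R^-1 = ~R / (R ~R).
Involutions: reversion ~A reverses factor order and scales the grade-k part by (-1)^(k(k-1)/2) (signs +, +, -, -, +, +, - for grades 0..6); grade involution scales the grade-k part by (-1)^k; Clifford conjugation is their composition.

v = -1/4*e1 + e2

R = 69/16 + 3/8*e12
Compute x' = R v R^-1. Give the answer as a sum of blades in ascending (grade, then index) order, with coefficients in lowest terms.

~R = 69/16 - 3/8*e12, and R ~R = 4797/256, so R^-1 = ~R / (4797/256).
R v = -45/64*e1 + 141/32*e2
Answer: -157/2132*e1 + 548/533*e2


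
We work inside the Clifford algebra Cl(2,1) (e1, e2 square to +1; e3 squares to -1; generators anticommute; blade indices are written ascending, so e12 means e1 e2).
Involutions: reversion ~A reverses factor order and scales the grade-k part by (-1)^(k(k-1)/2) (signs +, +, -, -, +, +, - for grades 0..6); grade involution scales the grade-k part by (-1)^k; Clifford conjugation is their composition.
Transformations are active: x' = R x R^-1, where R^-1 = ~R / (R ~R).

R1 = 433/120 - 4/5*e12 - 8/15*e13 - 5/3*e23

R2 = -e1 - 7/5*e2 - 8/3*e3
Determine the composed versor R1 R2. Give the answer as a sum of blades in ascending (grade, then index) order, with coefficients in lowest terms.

Distribute over the terms of R2 (each basis-blade product reordered to ascending indices, repeated generators contracted through their squares):
R1 (-e1) = -433/120*e1 - 4/5*e2 - 8/15*e3 + 5/3*e123
R1 (-7/5*e2) = 28/25*e1 - 3031/600*e2 - 7/3*e3 - 56/75*e123
R1 (-8/3*e3) = -64/45*e1 - 40/9*e2 - 433/45*e3 + 32/15*e123
Summing the partial products and collecting blades:
Answer: -7039/1800*e1 - 18533/1800*e2 - 562/45*e3 + 229/75*e123


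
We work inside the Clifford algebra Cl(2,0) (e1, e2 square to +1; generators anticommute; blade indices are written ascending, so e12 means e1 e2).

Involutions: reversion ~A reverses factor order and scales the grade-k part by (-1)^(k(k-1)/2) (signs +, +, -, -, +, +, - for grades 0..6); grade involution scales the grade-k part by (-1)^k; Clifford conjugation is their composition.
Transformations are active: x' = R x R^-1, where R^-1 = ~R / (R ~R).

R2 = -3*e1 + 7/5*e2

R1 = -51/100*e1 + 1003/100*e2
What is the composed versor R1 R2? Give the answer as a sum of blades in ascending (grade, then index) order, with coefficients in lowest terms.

Distribute over the terms of R1 (each basis-blade product reordered to ascending indices, repeated generators contracted through their squares):
(-51/100*e1) R2 = 153/100 - 357/500*e12
(1003/100*e2) R2 = 7021/500 + 3009/100*e12
Summing the partial products and collecting blades:
Answer: 3893/250 + 3672/125*e12
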